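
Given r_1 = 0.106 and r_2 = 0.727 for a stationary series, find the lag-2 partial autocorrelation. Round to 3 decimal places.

φ_{22} = (r_2 − r_1²) / (1 − r_1²)
r_1² = (0.106)² = 0.011236
Numerator = 0.727 − 0.0112 = 0.7158; denominator = 1 − 0.0112 = 0.9888
φ_{22} = 0.7158 / 0.9888 = 0.724

0.724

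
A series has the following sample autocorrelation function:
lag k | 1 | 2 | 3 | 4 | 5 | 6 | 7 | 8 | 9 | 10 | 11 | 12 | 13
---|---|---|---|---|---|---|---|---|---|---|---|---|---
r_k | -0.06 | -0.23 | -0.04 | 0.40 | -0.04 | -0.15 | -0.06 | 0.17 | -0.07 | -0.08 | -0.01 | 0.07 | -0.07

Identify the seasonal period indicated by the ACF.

4

The largest autocorrelation is r_4 = 0.40, with a weaker echo at lag 8 (0.17); the remaining lags stay at or below 0.07.
The dominant spike at lag 4 indicates a seasonal period of 4.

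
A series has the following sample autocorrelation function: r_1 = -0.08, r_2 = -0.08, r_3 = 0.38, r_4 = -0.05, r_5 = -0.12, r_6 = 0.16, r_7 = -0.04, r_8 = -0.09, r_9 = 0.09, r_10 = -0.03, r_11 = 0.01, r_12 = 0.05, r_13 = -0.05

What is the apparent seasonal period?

The largest autocorrelation is r_3 = 0.38, with a weaker echo at lag 6 (0.16); the remaining lags stay at or below 0.09.
The dominant spike at lag 3 indicates a seasonal period of 3.

3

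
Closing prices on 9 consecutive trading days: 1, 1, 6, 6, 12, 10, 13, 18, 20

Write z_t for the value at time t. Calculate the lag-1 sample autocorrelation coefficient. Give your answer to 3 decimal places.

0.615

Mean z̄ = (1 + 1 + 6 + 6 + 12 + 10 + 13 + 18 + 20)/9 = 9.6667
Numerator Σ_{t=1}^{8}(z_t−z̄)(z_{t+1}−z̄) = 227.5556
Denominator Σ(z_t−z̄)² = 370.0000
r_1 = 227.5556 / 370.0000 = 0.615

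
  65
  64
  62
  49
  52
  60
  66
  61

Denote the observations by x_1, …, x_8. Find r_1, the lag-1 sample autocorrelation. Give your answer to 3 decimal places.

Mean x̄ = (65 + 64 + 62 + 49 + 52 + 60 + 66 + 61)/8 = 59.8750
Deviations from mean: 5.1250, 4.1250, 2.1250, -10.8750, -7.8750, 0.1250, 6.1250, 1.1250
Numerator Σ_{t=1}^{7}(x_t−x̄)(x_{t+1}−x̄) = 99.1094
Denominator Σ(x_t−x̄)² = 266.8750
r_1 = 99.1094 / 266.8750 = 0.371

0.371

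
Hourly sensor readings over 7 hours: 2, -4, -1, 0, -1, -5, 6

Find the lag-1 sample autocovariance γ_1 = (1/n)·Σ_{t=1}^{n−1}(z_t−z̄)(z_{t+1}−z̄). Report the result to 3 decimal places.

-4.843

Mean z̄ = (2 − 4 − 1 + 0 − 1 − 5 + 6)/7 = -0.4286
Σ_{t=1}^{6}(z_t−z̄)(z_{t+1}−z̄) = -33.8980
γ_1 = -33.8980 / 7 = -4.843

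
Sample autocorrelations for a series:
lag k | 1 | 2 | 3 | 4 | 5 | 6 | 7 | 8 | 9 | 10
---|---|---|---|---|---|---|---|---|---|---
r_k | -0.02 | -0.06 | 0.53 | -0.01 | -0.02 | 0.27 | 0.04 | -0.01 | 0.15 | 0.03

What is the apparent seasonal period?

The largest autocorrelation is r_3 = 0.53, with weaker echoes at lags 6 (0.27) and 9 (0.15); the remaining lags stay at or below 0.04.
The dominant spike at lag 3 indicates a seasonal period of 3.

3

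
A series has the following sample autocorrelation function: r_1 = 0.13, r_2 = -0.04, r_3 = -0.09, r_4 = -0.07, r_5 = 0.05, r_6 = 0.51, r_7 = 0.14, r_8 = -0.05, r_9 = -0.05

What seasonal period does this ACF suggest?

The largest autocorrelation is r_6 = 0.51; the remaining lags stay at or below 0.14.
The dominant spike at lag 6 indicates a seasonal period of 6.

6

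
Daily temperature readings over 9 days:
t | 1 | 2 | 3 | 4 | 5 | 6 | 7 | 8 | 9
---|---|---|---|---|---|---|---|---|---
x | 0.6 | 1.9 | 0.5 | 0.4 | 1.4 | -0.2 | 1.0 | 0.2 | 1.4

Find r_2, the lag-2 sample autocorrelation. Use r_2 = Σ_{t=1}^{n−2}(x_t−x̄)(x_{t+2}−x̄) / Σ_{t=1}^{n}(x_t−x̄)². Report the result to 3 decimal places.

0.188

Mean x̄ = (0.6 + 1.9 + 0.5 + 0.4 + 1.4 − 0.2 + 1.0 + 0.2 + 1.4)/9 = 0.8000
Numerator Σ_{t=1}^{7}(x_t−x̄)(x_{t+2}−x̄) = 0.6800
Denominator Σ(x_t−x̄)² = 3.6200
r_2 = 0.6800 / 3.6200 = 0.188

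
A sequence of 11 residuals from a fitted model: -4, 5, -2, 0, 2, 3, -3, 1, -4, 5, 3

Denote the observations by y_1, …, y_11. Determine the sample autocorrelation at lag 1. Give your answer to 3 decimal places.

Mean ȳ = (-4 + 5 − 2 + 0 + 2 + 3 − 3 + 1 − 4 + 5 + 3)/11 = 0.5455
Numerator Σ_{t=1}^{10}(y_t−ȳ)(y_{t+1}−ȳ) = -49.1157
Denominator Σ(y_t−ȳ)² = 114.7273
r_1 = -49.1157 / 114.7273 = -0.428

-0.428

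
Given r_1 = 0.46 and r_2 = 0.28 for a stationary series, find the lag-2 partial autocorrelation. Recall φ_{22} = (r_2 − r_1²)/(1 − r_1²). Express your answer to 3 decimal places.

0.087

φ_{22} = (r_2 − r_1²) / (1 − r_1²)
r_1² = (0.46)² = 0.2116
Numerator = 0.28 − 0.2116 = 0.0684; denominator = 1 − 0.2116 = 0.7884
φ_{22} = 0.0684 / 0.7884 = 0.087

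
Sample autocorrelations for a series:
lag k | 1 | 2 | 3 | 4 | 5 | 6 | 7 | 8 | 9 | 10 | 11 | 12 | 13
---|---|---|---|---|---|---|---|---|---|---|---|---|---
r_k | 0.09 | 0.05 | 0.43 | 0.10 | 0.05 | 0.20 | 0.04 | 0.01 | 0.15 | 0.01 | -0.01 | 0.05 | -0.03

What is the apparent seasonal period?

The largest autocorrelation is r_3 = 0.43, with weaker echoes at lags 6 (0.20) and 9 (0.15); the remaining lags stay at or below 0.10.
The dominant spike at lag 3 indicates a seasonal period of 3.

3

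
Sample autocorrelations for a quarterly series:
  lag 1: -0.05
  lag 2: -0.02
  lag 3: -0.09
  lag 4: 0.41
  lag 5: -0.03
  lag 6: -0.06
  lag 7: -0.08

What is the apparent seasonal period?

4

The largest autocorrelation is r_4 = 0.41; the remaining lags stay at or below -0.02.
The dominant spike at lag 4 indicates a seasonal period of 4.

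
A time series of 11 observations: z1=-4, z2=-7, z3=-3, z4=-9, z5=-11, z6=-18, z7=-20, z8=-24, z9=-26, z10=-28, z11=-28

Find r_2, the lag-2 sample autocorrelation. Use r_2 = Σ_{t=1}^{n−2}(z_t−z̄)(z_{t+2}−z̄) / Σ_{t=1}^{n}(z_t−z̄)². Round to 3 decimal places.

0.556

Mean z̄ = (-4 − 7 − 3 − 9 − 11 − 18 − 20 − 24 − 26 − 28 − 28)/11 = -16.1818
Numerator Σ_{t=1}^{9}(z_t−z̄)(z_{t+2}−z̄) = 522.1157
Denominator Σ(z_t−z̄)² = 939.6364
r_2 = 522.1157 / 939.6364 = 0.556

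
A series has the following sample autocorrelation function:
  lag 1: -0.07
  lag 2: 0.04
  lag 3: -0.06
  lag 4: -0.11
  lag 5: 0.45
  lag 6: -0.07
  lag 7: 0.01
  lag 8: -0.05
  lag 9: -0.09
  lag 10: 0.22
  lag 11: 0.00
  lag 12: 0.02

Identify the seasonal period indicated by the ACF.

The largest autocorrelation is r_5 = 0.45, with a weaker echo at lag 10 (0.22); the remaining lags stay at or below 0.04.
The dominant spike at lag 5 indicates a seasonal period of 5.

5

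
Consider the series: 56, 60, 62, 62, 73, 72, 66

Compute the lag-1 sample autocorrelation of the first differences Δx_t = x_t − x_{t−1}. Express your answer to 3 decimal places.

First differences Δx: 4, 2, 0, 11, -1, -6
Mean of differences = 1.6667
Numerator Σ(Δx_t−Δx̄)(Δx_{t+1}−Δx̄) = -19.7778
Denominator Σ(Δx_t−Δx̄)² = 161.3333
r_1(Δx) = -19.7778 / 161.3333 = -0.123

-0.123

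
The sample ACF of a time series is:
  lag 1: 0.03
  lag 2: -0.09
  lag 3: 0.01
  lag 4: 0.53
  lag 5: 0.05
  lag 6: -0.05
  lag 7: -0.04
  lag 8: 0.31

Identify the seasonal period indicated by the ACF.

The largest autocorrelation is r_4 = 0.53, with a weaker echo at lag 8 (0.31); the remaining lags stay at or below 0.05.
The dominant spike at lag 4 indicates a seasonal period of 4.

4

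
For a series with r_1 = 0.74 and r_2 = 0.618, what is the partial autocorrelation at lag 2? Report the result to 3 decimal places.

φ_{22} = (r_2 − r_1²) / (1 − r_1²)
r_1² = (0.74)² = 0.5476
Numerator = 0.618 − 0.5476 = 0.0704; denominator = 1 − 0.5476 = 0.4524
φ_{22} = 0.0704 / 0.4524 = 0.156

0.156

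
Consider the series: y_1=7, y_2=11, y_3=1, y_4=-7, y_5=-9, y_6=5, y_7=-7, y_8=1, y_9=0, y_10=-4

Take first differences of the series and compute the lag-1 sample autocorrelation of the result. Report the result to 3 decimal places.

-0.431

First differences Δy: 4, -10, -8, -2, 14, -12, 8, -1, -4
Mean of differences = -1.2222
Numerator Σ(Δy_t−Δȳ)(Δy_{t+1}−Δȳ) = -254.9383
Denominator Σ(Δy_t−Δȳ)² = 591.5556
r_1(Δy) = -254.9383 / 591.5556 = -0.431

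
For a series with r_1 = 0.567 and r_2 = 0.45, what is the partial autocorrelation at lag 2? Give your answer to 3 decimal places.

0.189

φ_{22} = (r_2 − r_1²) / (1 − r_1²)
r_1² = (0.567)² = 0.321489
Numerator = 0.45 − 0.3215 = 0.1285; denominator = 1 − 0.3215 = 0.6785
φ_{22} = 0.1285 / 0.6785 = 0.189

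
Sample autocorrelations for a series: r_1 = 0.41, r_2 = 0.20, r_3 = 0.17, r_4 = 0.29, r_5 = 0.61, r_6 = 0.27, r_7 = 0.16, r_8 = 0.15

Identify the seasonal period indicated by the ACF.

5

The largest autocorrelation is r_5 = 0.61; the remaining lags stay at or below 0.41. The elevated value at lag 1 (0.41), dropping to 0.20 at lag 2, reflects decaying short-term dependence rather than seasonality.
The dominant spike at lag 5 indicates a seasonal period of 5.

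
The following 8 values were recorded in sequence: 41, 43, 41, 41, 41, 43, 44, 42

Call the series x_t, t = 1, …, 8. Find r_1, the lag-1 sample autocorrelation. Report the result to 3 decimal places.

Mean x̄ = (41 + 43 + 41 + 41 + 41 + 43 + 44 + 42)/8 = 42.0000
Σ(x_t−x̄)(x_{t+1}−x̄) = (-1.0000) + (-1.0000) + (1.0000) + (1.0000) + (-1.0000) + (2.0000) + (0.0000) = 1.0000
Denominator Σ(x_t−x̄)² = 10.0000
r_1 = 1.0000 / 10.0000 = 0.100

0.100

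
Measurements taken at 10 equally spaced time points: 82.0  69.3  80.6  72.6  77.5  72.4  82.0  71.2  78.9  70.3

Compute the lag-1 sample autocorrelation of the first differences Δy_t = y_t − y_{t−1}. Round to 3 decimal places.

-0.807

First differences Δy: -12.7, 11.3, -8.0, 4.9, -5.1, 9.6, -10.8, 7.7, -8.6
Mean of differences = -1.3000
Numerator Σ(Δy_t−Δȳ)(Δy_{t+1}−Δȳ) = -589.3300
Denominator Σ(Δy_t−Δȳ)² = 729.8400
r_1(Δy) = -589.3300 / 729.8400 = -0.807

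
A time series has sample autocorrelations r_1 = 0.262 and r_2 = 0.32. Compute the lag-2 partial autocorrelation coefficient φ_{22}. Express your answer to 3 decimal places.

0.270

φ_{22} = (r_2 − r_1²) / (1 − r_1²)
r_1² = (0.262)² = 0.068644
Numerator = 0.32 − 0.0686 = 0.2514; denominator = 1 − 0.0686 = 0.9314
φ_{22} = 0.2514 / 0.9314 = 0.270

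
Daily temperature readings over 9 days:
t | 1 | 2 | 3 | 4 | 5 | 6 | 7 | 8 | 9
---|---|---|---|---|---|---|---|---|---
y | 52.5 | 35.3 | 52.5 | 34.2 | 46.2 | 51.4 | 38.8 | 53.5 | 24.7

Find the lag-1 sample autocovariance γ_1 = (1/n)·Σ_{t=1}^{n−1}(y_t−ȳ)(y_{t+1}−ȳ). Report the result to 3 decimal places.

-56.145

Mean ȳ = (52.5 + 35.3 + 52.5 + 34.2 + 46.2 + 51.4 + 38.8 + 53.5 + 24.7)/9 = 43.2333
Σ_{t=1}^{8}(y_t−ȳ)(y_{t+1}−ȳ) = -505.3078
γ_1 = -505.3078 / 9 = -56.145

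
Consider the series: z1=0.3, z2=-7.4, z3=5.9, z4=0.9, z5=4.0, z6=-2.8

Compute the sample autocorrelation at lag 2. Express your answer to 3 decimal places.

0.132

Mean z̄ = (0.3 − 7.4 + 5.9 + 0.9 + 4.0 − 2.8)/6 = 0.1500
Deviations from mean: 0.1500, -7.5500, 5.7500, 0.7500, 3.8500, -2.9500
Numerator Σ_{t=1}^{4}(z_t−z̄)(z_{t+2}−z̄) = 15.1250
Denominator Σ(z_t−z̄)² = 114.1750
r_2 = 15.1250 / 114.1750 = 0.132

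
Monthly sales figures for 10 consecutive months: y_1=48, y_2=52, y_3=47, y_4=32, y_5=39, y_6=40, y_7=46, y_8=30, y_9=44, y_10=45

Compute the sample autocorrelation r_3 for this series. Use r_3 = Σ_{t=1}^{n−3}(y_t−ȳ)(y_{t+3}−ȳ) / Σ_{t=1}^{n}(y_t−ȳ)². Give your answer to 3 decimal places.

-0.208

Mean ȳ = (48 + 52 + 47 + 32 + 39 + 40 + 46 + 30 + 44 + 45)/10 = 42.3000
Σ(y_t−ȳ)(y_{t+3}−ȳ) = (-58.7100) + (-32.0100) + (-10.8100) + (-38.1100) + (40.5900) + (-3.9100) + (9.9900) = -92.9700
Denominator Σ(y_t−ȳ)² = 446.1000
r_3 = -92.9700 / 446.1000 = -0.208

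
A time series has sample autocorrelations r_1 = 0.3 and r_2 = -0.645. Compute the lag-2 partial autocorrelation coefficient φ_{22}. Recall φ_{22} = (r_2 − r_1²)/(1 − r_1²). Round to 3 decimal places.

-0.808

φ_{22} = (r_2 − r_1²) / (1 − r_1²)
r_1² = (0.3)² = 0.09
Numerator = -0.645 − 0.0900 = -0.7350; denominator = 1 − 0.0900 = 0.9100
φ_{22} = -0.7350 / 0.9100 = -0.808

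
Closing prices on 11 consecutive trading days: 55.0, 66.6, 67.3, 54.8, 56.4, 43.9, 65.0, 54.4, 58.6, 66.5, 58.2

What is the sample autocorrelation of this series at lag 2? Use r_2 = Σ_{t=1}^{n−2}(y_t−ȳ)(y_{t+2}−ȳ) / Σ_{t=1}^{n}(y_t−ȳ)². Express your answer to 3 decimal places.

-0.017

Mean ȳ = (55.0 + 66.6 + 67.3 + 54.8 + 56.4 + 43.9 + 65.0 + 54.4 + 58.6 + 66.5 + 58.2)/11 = 58.7909
Numerator Σ_{t=1}^{9}(y_t−ȳ)(y_{t+2}−ȳ) = -8.7220
Denominator Σ(y_t−ȳ)² = 508.7891
r_2 = -8.7220 / 508.7891 = -0.017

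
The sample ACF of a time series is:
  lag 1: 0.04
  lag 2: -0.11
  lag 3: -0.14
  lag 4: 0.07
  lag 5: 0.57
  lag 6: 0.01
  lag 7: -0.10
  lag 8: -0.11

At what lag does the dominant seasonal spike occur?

5

The largest autocorrelation is r_5 = 0.57; the remaining lags stay at or below 0.07.
The dominant spike at lag 5 indicates a seasonal period of 5.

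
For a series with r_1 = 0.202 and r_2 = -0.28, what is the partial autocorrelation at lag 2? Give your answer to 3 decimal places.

φ_{22} = (r_2 − r_1²) / (1 − r_1²)
r_1² = (0.202)² = 0.040804
Numerator = -0.28 − 0.0408 = -0.3208; denominator = 1 − 0.0408 = 0.9592
φ_{22} = -0.3208 / 0.9592 = -0.334

-0.334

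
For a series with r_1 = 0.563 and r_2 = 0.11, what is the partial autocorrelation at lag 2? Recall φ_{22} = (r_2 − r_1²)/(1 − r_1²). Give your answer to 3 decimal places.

φ_{22} = (r_2 − r_1²) / (1 − r_1²)
r_1² = (0.563)² = 0.316969
Numerator = 0.11 − 0.3170 = -0.2070; denominator = 1 − 0.3170 = 0.6830
φ_{22} = -0.2070 / 0.6830 = -0.303

-0.303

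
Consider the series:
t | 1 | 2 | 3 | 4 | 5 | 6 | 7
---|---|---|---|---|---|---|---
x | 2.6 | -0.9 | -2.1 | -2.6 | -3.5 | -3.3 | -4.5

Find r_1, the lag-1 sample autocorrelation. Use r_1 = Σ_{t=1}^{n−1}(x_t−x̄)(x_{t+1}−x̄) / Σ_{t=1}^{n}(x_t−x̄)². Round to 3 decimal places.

Mean x̄ = (2.6 − 0.9 − 2.1 − 2.6 − 3.5 − 3.3 − 4.5)/7 = -2.0429
Deviations from mean: 4.6429, 1.1429, -0.0571, -0.5571, -1.4571, -1.2571, -2.4571
Σ(x_t−x̄)(x_{t+1}−x̄) = (5.3061) + (-0.0653) + (0.0318) + (0.8118) + (1.8318) + (3.0890) = 11.0053
Denominator Σ(x_t−x̄)² = 32.9171
r_1 = 11.0053 / 32.9171 = 0.334

0.334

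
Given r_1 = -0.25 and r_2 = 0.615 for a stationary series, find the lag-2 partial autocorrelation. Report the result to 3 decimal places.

0.589

φ_{22} = (r_2 − r_1²) / (1 − r_1²)
r_1² = (-0.25)² = 0.0625
Numerator = 0.615 − 0.0625 = 0.5525; denominator = 1 − 0.0625 = 0.9375
φ_{22} = 0.5525 / 0.9375 = 0.589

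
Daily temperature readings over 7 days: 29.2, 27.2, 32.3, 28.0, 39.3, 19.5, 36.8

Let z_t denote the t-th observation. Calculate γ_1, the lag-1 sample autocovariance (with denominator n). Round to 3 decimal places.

-27.906

Mean z̄ = (29.2 + 27.2 + 32.3 + 28.0 + 39.3 + 19.5 + 36.8)/7 = 30.3286
Σ_{t=1}^{6}(z_t−z̄)(z_{t+1}−z̄) = -195.3422
γ_1 = -195.3422 / 7 = -27.906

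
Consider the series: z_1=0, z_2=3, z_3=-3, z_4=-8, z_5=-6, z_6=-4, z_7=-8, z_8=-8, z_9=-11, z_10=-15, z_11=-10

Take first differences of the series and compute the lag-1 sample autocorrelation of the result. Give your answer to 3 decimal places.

-0.216

First differences Δz: 3, -6, -5, 2, 2, -4, 0, -3, -4, 5
Mean of differences = -1.0000
Numerator Σ(Δz_t−Δz̄)(Δz_{t+1}−Δz̄) = -29.0000
Denominator Σ(Δz_t−Δz̄)² = 134.0000
r_1(Δz) = -29.0000 / 134.0000 = -0.216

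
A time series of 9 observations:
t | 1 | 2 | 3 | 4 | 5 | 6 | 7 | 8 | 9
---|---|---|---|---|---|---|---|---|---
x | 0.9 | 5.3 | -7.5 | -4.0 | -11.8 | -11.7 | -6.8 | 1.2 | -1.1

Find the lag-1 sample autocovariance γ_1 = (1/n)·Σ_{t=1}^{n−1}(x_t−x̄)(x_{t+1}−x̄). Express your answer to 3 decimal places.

10.618

Mean x̄ = (0.9 + 5.3 − 7.5 − 4.0 − 11.8 − 11.7 − 6.8 + 1.2 − 1.1)/9 = -3.9444
Σ_{t=1}^{8}(x_t−x̄)(x_{t+1}−x̄) = 95.5625
γ_1 = 95.5625 / 9 = 10.618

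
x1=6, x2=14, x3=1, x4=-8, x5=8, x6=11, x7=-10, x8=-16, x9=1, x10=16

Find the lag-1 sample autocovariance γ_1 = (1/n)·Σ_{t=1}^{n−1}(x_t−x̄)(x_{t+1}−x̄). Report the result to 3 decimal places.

Mean x̄ = (6 + 14 + 1 − 8 + 8 + 11 − 10 − 16 + 1 + 16)/10 = 2.3000
Σ_{t=1}^{9}(x_t−x̄)(x_{t+1}−x̄) = 156.4100
γ_1 = 156.4100 / 10 = 15.641

15.641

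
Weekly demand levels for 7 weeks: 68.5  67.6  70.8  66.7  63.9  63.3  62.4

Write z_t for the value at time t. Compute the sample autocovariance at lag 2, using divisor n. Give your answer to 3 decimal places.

1.153

Mean z̄ = (68.5 + 67.6 + 70.8 + 66.7 + 63.9 + 63.3 + 62.4)/7 = 66.1714
Deviations: 2.3286, 1.4286, 4.6286, 0.5286, -2.2714, -2.8714, -3.7714
Σ_{t=1}^{5}(z_t−z̄)(z_{t+2}−z̄) = 8.0684
γ_2 = 8.0684 / 7 = 1.153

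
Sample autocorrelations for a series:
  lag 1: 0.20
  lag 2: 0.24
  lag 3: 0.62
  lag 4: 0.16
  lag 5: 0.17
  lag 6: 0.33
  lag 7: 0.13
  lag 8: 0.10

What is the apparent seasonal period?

The largest autocorrelation is r_3 = 0.62, with a weaker echo at lag 6 (0.33); the remaining lags stay at or below 0.24.
The dominant spike at lag 3 indicates a seasonal period of 3.

3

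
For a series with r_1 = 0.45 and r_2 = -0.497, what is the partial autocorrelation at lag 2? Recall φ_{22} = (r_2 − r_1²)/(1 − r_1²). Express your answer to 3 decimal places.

φ_{22} = (r_2 − r_1²) / (1 − r_1²)
r_1² = (0.45)² = 0.2025
Numerator = -0.497 − 0.2025 = -0.6995; denominator = 1 − 0.2025 = 0.7975
φ_{22} = -0.6995 / 0.7975 = -0.877

-0.877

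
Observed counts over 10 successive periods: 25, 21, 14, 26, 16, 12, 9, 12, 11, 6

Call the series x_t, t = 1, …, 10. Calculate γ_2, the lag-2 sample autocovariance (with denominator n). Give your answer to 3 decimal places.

Mean x̄ = (25 + 21 + 14 + 26 + 16 + 12 + 9 + 12 + 11 + 6)/10 = 15.2000
Σ_{t=1}^{8}(x_t−x̄)(x_{t+2}−x̄) = 76.1200
γ_2 = 76.1200 / 10 = 7.612

7.612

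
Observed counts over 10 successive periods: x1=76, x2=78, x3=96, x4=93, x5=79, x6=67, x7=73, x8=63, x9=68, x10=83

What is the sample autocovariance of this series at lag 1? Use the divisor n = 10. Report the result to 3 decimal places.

50.104

Mean x̄ = (76 + 78 + 96 + 93 + 79 + 67 + 73 + 63 + 68 + 83)/10 = 77.6000
Σ_{t=1}^{9}(x_t−x̄)(x_{t+1}−x̄) = 501.0400
γ_1 = 501.0400 / 10 = 50.104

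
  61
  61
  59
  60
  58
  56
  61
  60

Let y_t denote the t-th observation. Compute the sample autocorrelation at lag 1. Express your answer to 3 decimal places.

Mean ȳ = (61 + 61 + 59 + 60 + 58 + 56 + 61 + 60)/8 = 59.5000
Deviations from mean: 1.5000, 1.5000, -0.5000, 0.5000, -1.5000, -3.5000, 1.5000, 0.5000
Numerator Σ_{t=1}^{7}(y_t−ȳ)(y_{t+1}−ȳ) = 1.2500
Denominator Σ(y_t−ȳ)² = 22.0000
r_1 = 1.2500 / 22.0000 = 0.057

0.057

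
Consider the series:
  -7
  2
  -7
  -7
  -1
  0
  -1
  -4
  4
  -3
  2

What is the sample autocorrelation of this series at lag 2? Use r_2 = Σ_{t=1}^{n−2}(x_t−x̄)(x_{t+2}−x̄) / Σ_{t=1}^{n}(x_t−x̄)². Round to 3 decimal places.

Mean x̄ = (-7 + 2 − 7 − 7 − 1 + 0 − 1 − 4 + 4 − 3 + 2)/11 = -2.0000
Numerator Σ_{t=1}^{9}(x_t−x̄)(x_{t+2}−x̄) = 19.0000
Denominator Σ(x_t−x̄)² = 154.0000
r_2 = 19.0000 / 154.0000 = 0.123

0.123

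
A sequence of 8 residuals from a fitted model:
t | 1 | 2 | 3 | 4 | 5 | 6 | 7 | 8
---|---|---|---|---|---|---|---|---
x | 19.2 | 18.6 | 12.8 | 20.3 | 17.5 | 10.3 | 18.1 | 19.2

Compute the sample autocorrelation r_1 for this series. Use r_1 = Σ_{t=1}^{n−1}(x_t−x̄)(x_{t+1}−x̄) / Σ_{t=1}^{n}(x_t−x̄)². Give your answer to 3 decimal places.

Mean x̄ = (19.2 + 18.6 + 12.8 + 20.3 + 17.5 + 10.3 + 18.1 + 19.2)/8 = 17.0000
Deviations from mean: 2.2000, 1.6000, -4.2000, 3.3000, 0.5000, -6.7000, 1.1000, 2.2000
Σ(x_t−x̄)(x_{t+1}−x̄) = (3.5200) + (-6.7200) + (-13.8600) + (1.6500) + (-3.3500) + (-7.3700) + (2.4200) = -23.7100
Denominator Σ(x_t−x̄)² = 87.1200
r_1 = -23.7100 / 87.1200 = -0.272

-0.272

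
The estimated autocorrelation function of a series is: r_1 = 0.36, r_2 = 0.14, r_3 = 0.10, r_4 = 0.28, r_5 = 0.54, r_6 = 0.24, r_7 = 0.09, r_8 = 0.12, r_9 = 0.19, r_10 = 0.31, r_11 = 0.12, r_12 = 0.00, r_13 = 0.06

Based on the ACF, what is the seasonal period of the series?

The largest autocorrelation is r_5 = 0.54; the remaining lags stay at or below 0.36. The elevated value at lag 1 (0.36), dropping to 0.14 at lag 2, reflects decaying short-term dependence rather than seasonality.
The dominant spike at lag 5 indicates a seasonal period of 5.

5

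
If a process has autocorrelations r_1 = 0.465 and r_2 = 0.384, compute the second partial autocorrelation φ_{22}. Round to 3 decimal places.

φ_{22} = (r_2 − r_1²) / (1 − r_1²)
r_1² = (0.465)² = 0.216225
Numerator = 0.384 − 0.2162 = 0.1678; denominator = 1 − 0.2162 = 0.7838
φ_{22} = 0.1678 / 0.7838 = 0.214

0.214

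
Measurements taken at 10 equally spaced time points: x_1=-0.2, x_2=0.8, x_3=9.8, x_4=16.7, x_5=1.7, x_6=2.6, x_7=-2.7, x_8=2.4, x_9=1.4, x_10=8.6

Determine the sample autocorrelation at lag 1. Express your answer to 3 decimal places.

0.179

Mean x̄ = (-0.2 + 0.8 + 9.8 + 16.7 + 1.7 + 2.6 − 2.7 + 2.4 + 1.4 + 8.6)/10 = 4.1100
Numerator Σ_{t=1}^{9}(x_t−x̄)(x_{t+1}−x̄) = 54.7609
Denominator Σ(x_t−x̄)² = 305.3090
r_1 = 54.7609 / 305.3090 = 0.179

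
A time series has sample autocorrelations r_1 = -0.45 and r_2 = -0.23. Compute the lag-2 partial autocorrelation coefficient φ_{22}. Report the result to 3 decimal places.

-0.542

φ_{22} = (r_2 − r_1²) / (1 − r_1²)
r_1² = (-0.45)² = 0.2025
Numerator = -0.23 − 0.2025 = -0.4325; denominator = 1 − 0.2025 = 0.7975
φ_{22} = -0.4325 / 0.7975 = -0.542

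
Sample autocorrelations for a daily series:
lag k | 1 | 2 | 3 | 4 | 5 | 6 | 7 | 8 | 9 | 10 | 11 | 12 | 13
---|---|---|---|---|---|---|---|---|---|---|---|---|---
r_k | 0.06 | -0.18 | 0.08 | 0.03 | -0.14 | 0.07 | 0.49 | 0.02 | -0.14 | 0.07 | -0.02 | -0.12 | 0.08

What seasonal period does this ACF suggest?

The largest autocorrelation is r_7 = 0.49; the remaining lags stay at or below 0.08.
The dominant spike at lag 7 indicates a seasonal period of 7.

7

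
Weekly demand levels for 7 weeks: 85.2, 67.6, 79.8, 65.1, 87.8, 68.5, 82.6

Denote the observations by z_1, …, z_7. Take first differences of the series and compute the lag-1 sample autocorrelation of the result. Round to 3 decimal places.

First differences Δz: -17.6, 12.2, -14.7, 22.7, -19.3, 14.1
Mean of differences = -0.4333
Numerator Σ(Δz_t−Δz̄)(Δz_{t+1}−Δz̄) = -1437.7878
Denominator Σ(Δz_t−Δz̄)² = 1760.1533
r_1(Δz) = -1437.7878 / 1760.1533 = -0.817

-0.817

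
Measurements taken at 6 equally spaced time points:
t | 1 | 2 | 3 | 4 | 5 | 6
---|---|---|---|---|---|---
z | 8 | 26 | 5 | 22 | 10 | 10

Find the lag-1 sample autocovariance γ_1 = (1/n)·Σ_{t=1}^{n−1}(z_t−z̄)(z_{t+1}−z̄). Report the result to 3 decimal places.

Mean z̄ = (8 + 26 + 5 + 22 + 10 + 10)/6 = 13.5000
Σ_{t=1}^{5}(z_t−z̄)(z_{t+1}−z̄) = -264.7500
γ_1 = -264.7500 / 6 = -44.125

-44.125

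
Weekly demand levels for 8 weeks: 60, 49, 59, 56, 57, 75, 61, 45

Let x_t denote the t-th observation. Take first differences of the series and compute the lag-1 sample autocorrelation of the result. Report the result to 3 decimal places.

-0.135

First differences Δx: -11, 10, -3, 1, 18, -14, -16
Mean of differences = -2.1429
Numerator Σ(Δx_t−Δx̄)(Δx_{t+1}−Δx̄) = -131.8776
Denominator Σ(Δx_t−Δx̄)² = 974.8571
r_1(Δx) = -131.8776 / 974.8571 = -0.135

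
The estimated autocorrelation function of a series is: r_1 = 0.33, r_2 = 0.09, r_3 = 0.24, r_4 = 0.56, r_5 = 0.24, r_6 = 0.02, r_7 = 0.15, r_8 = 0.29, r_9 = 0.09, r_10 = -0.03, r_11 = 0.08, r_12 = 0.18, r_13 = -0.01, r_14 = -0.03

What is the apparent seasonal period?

The largest autocorrelation is r_4 = 0.56; the remaining lags stay at or below 0.33. The elevated value at lag 1 (0.33), dropping to 0.09 at lag 2, reflects decaying short-term dependence rather than seasonality.
The dominant spike at lag 4 indicates a seasonal period of 4.

4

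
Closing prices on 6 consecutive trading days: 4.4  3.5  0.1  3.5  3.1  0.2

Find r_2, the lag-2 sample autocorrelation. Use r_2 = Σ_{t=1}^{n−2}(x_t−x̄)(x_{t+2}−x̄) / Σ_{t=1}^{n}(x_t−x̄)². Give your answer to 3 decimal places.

Mean x̄ = (4.4 + 3.5 + 0.1 + 3.5 + 3.1 + 0.2)/6 = 2.4667
Deviations from mean: 1.9333, 1.0333, -2.3667, 1.0333, 0.6333, -2.2667
Σ(x_t−x̄)(x_{t+2}−x̄) = (-4.5756) + (1.0678) + (-1.4989) + (-2.3422) = -7.3489
Denominator Σ(x_t−x̄)² = 17.0133
r_2 = -7.3489 / 17.0133 = -0.432

-0.432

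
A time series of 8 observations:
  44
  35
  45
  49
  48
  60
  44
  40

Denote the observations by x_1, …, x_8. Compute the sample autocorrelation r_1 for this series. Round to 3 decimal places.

Mean x̄ = (44 + 35 + 45 + 49 + 48 + 60 + 44 + 40)/8 = 45.6250
Numerator Σ_{t=1}^{7}(x_t−x̄)(x_{t+1}−x̄) = 49.7344
Denominator Σ(x_t−x̄)² = 373.8750
r_1 = 49.7344 / 373.8750 = 0.133

0.133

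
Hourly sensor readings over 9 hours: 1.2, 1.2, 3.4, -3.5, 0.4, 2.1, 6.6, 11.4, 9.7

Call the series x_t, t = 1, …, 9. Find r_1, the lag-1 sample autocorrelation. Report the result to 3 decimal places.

Mean x̄ = (1.2 + 1.2 + 3.4 − 3.5 + 0.4 + 2.1 + 6.6 + 11.4 + 9.7)/9 = 3.6111
Numerator Σ_{t=1}^{8}(x_t−x̄)(x_{t+1}−x̄) = 101.6999
Denominator Σ(x_t−x̄)² = 181.5089
r_1 = 101.6999 / 181.5089 = 0.560

0.560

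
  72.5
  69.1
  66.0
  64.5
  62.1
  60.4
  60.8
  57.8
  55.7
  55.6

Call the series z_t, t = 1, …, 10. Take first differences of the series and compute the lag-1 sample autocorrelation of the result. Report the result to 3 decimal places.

First differences Δz: -3.4, -3.1, -1.5, -2.4, -1.7, 0.4, -3.0, -2.1, -0.1
Mean of differences = -1.8778
Numerator Σ(Δz_t−Δz̄)(Δz_{t+1}−Δz̄) = -1.1883
Denominator Σ(Δz_t−Δz̄)² = 13.9156
r_1(Δz) = -1.1883 / 13.9156 = -0.085

-0.085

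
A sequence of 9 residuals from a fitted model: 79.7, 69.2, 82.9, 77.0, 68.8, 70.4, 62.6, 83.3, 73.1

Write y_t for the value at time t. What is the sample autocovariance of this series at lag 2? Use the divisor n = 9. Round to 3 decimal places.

1.801

Mean ȳ = (79.7 + 69.2 + 82.9 + 77.0 + 68.8 + 70.4 + 62.6 + 83.3 + 73.1)/9 = 74.1111
Σ_{t=1}^{7}(y_t−ȳ)(y_{t+2}−ȳ) = 16.2075
γ_2 = 16.2075 / 9 = 1.801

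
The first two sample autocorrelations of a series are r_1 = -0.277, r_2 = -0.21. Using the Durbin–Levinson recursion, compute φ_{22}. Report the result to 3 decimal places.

-0.311

φ_{22} = (r_2 − r_1²) / (1 − r_1²)
r_1² = (-0.277)² = 0.076729
Numerator = -0.21 − 0.0767 = -0.2867; denominator = 1 − 0.0767 = 0.9233
φ_{22} = -0.2867 / 0.9233 = -0.311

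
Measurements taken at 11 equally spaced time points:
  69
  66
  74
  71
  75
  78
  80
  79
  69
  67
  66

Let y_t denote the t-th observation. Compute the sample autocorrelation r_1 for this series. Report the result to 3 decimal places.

0.522

Mean ȳ = (69 + 66 + 74 + 71 + 75 + 78 + 80 + 79 + 69 + 67 + 66)/11 = 72.1818
Numerator Σ_{t=1}^{10}(y_t−ȳ)(y_{t+1}−ȳ) = 144.9669
Denominator Σ(y_t−ȳ)² = 277.6364
r_1 = 144.9669 / 277.6364 = 0.522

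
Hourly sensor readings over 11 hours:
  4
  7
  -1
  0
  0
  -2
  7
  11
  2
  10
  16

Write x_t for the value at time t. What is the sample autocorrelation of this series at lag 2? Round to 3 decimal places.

Mean x̄ = (4 + 7 − 1 + 0 + 0 − 2 + 7 + 11 + 2 + 10 + 16)/11 = 4.9091
Numerator Σ_{t=1}^{9}(x_t−x̄)(x_{t+2}−x̄) = -1.6529
Denominator Σ(x_t−x̄)² = 334.9091
r_2 = -1.6529 / 334.9091 = -0.005

-0.005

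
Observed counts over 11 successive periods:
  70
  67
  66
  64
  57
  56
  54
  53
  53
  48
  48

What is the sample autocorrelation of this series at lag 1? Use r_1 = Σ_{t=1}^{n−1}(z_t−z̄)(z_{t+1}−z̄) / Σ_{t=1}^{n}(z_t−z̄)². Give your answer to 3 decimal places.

0.716

Mean z̄ = (70 + 67 + 66 + 64 + 57 + 56 + 54 + 53 + 53 + 48 + 48)/11 = 57.8182
Numerator Σ_{t=1}^{10}(z_t−z̄)(z_{t+1}−z̄) = 426.2397
Denominator Σ(z_t−z̄)² = 595.6364
r_1 = 426.2397 / 595.6364 = 0.716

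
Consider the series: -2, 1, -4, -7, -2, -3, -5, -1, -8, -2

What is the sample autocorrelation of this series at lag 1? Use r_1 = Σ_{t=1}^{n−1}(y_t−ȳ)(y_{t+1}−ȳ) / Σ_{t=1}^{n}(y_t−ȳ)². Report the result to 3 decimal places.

-0.302

Mean ȳ = (-2 + 1 − 4 − 7 − 2 − 3 − 5 − 1 − 8 − 2)/10 = -3.3000
Numerator Σ_{t=1}^{9}(y_t−ȳ)(y_{t+1}−ȳ) = -20.5900
Denominator Σ(y_t−ȳ)² = 68.1000
r_1 = -20.5900 / 68.1000 = -0.302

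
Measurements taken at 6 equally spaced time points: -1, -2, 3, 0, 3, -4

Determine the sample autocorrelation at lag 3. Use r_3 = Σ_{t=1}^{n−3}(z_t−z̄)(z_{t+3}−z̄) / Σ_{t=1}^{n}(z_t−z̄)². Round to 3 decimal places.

Mean z̄ = (-1 − 2 + 3 + 0 + 3 − 4)/6 = -0.1667
Deviations from mean: -0.8333, -1.8333, 3.1667, 0.1667, 3.1667, -3.8333
Σ(z_t−z̄)(z_{t+3}−z̄) = (-0.1389) + (-5.8056) + (-12.1389) = -18.0833
Denominator Σ(z_t−z̄)² = 38.8333
r_3 = -18.0833 / 38.8333 = -0.466

-0.466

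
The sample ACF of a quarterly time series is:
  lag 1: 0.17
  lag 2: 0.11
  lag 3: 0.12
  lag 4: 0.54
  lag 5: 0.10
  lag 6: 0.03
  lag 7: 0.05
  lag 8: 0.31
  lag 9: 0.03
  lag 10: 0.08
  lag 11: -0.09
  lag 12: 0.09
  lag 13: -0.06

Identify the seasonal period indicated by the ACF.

The largest autocorrelation is r_4 = 0.54, with a weaker echo at lag 8 (0.31); the remaining lags stay at or below 0.17.
The dominant spike at lag 4 indicates a seasonal period of 4.

4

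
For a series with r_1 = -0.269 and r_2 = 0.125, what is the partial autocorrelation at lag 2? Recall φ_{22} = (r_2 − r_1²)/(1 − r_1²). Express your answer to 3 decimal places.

φ_{22} = (r_2 − r_1²) / (1 − r_1²)
r_1² = (-0.269)² = 0.072361
Numerator = 0.125 − 0.0724 = 0.0526; denominator = 1 − 0.0724 = 0.9276
φ_{22} = 0.0526 / 0.9276 = 0.057

0.057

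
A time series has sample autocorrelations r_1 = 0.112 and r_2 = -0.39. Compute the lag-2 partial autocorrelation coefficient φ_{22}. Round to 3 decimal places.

φ_{22} = (r_2 − r_1²) / (1 − r_1²)
r_1² = (0.112)² = 0.012544
Numerator = -0.39 − 0.0125 = -0.4025; denominator = 1 − 0.0125 = 0.9875
φ_{22} = -0.4025 / 0.9875 = -0.408

-0.408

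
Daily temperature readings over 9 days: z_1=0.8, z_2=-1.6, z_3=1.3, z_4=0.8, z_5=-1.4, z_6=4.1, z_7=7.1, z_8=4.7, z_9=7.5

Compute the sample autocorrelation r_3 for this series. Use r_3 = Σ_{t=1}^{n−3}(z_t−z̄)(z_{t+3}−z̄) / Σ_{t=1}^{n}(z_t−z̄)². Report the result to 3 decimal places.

0.096

Mean z̄ = (0.8 − 1.6 + 1.3 + 0.8 − 1.4 + 4.1 + 7.1 + 4.7 + 7.5)/9 = 2.5889
Σ(z_t−z̄)(z_{t+3}−z̄) = (3.2001) + (16.7090) + (-1.9477) + (-8.0699) + (-8.4210) + (7.4212) = 8.8919
Denominator Σ(z_t−z̄)² = 92.7289
r_3 = 8.8919 / 92.7289 = 0.096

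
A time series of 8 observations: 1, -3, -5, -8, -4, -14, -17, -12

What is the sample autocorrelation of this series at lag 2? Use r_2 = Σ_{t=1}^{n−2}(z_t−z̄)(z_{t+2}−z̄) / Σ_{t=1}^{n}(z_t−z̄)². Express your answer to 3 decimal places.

0.101

Mean z̄ = (1 − 3 − 5 − 8 − 4 − 14 − 17 − 12)/8 = -7.7500
Numerator Σ_{t=1}^{6}(z_t−z̄)(z_{t+2}−z̄) = 26.6250
Denominator Σ(z_t−z̄)² = 263.5000
r_2 = 26.6250 / 263.5000 = 0.101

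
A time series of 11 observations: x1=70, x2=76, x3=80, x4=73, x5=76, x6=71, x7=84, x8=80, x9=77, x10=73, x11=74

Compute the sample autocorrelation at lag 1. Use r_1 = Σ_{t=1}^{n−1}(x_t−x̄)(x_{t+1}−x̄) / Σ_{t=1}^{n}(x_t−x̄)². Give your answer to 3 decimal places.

-0.066

Mean x̄ = (70 + 76 + 80 + 73 + 76 + 71 + 84 + 80 + 77 + 73 + 74)/11 = 75.8182
Numerator Σ_{t=1}^{10}(x_t−x̄)(x_{t+1}−x̄) = -11.9421
Denominator Σ(x_t−x̄)² = 179.6364
r_1 = -11.9421 / 179.6364 = -0.066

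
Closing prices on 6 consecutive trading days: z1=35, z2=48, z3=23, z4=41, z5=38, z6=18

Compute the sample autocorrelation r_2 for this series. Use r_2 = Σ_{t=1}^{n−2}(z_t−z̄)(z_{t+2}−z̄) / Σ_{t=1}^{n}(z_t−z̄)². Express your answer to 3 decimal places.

Mean z̄ = (35 + 48 + 23 + 41 + 38 + 18)/6 = 33.8333
Deviations from mean: 1.1667, 14.1667, -10.8333, 7.1667, 4.1667, -15.8333
Numerator Σ_{t=1}^{4}(z_t−z̄)(z_{t+2}−z̄) = -69.7222
Denominator Σ(z_t−z̄)² = 638.8333
r_2 = -69.7222 / 638.8333 = -0.109

-0.109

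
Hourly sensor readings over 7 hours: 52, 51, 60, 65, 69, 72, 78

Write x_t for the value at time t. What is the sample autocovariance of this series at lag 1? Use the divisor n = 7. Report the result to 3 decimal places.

51.507

Mean x̄ = (52 + 51 + 60 + 65 + 69 + 72 + 78)/7 = 63.8571
Deviations: -11.8571, -12.8571, -3.8571, 1.1429, 5.1429, 8.1429, 14.1429
Σ_{t=1}^{6}(x_t−x̄)(x_{t+1}−x̄) = 360.5510
γ_1 = 360.5510 / 7 = 51.507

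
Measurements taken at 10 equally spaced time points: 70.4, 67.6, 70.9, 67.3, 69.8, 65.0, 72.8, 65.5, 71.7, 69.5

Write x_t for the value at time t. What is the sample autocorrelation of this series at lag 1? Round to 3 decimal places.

-0.799

Mean x̄ = (70.4 + 67.6 + 70.9 + 67.3 + 69.8 + 65.0 + 72.8 + 65.5 + 71.7 + 69.5)/10 = 69.0500
Numerator Σ_{t=1}^{9}(x_t−x̄)(x_{t+1}−x̄) = -48.9425
Denominator Σ(x_t−x̄)² = 61.2650
r_1 = -48.9425 / 61.2650 = -0.799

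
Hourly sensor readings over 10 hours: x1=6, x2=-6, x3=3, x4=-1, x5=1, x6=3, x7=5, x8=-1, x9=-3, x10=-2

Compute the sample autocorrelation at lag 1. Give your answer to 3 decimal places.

-0.286

Mean x̄ = (6 − 6 + 3 − 1 + 1 + 3 + 5 − 1 − 3 − 2)/10 = 0.5000
Numerator Σ_{t=1}^{9}(x_t−x̄)(x_{t+1}−x̄) = -36.7500
Denominator Σ(x_t−x̄)² = 128.5000
r_1 = -36.7500 / 128.5000 = -0.286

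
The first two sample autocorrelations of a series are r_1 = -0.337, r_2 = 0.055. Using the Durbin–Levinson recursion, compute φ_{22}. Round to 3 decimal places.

φ_{22} = (r_2 − r_1²) / (1 − r_1²)
r_1² = (-0.337)² = 0.113569
Numerator = 0.055 − 0.1136 = -0.0586; denominator = 1 − 0.1136 = 0.8864
φ_{22} = -0.0586 / 0.8864 = -0.066

-0.066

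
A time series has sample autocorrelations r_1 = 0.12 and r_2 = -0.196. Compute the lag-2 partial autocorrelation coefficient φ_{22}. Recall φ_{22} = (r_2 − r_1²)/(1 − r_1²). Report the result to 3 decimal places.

φ_{22} = (r_2 − r_1²) / (1 − r_1²)
r_1² = (0.12)² = 0.0144
Numerator = -0.196 − 0.0144 = -0.2104; denominator = 1 − 0.0144 = 0.9856
φ_{22} = -0.2104 / 0.9856 = -0.213

-0.213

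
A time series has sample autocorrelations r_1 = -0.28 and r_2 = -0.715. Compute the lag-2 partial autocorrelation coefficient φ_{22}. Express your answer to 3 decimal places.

-0.861

φ_{22} = (r_2 − r_1²) / (1 − r_1²)
r_1² = (-0.28)² = 0.0784
Numerator = -0.715 − 0.0784 = -0.7934; denominator = 1 − 0.0784 = 0.9216
φ_{22} = -0.7934 / 0.9216 = -0.861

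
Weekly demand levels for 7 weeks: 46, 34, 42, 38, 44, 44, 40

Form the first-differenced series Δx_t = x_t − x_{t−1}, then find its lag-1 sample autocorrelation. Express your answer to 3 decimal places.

-0.530

First differences Δx: -12, 8, -4, 6, 0, -4
Mean of differences = -1.0000
Numerator Σ(Δx_t−Δx̄)(Δx_{t+1}−Δx̄) = -143.0000
Denominator Σ(Δx_t−Δx̄)² = 270.0000
r_1(Δx) = -143.0000 / 270.0000 = -0.530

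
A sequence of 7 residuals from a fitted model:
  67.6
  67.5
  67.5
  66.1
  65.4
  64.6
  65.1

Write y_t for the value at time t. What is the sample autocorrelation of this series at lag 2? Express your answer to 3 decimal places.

0.171

Mean ȳ = (67.6 + 67.5 + 67.5 + 66.1 + 65.4 + 64.6 + 65.1)/7 = 66.2571
Deviations from mean: 1.3429, 1.2429, 1.2429, -0.1571, -0.8571, -1.6571, -1.1571
Σ(y_t−ȳ)(y_{t+2}−ȳ) = (1.6690) + (-0.1953) + (-1.0653) + (0.2604) + (0.9918) = 1.6606
Denominator Σ(y_t−ȳ)² = 9.7371
r_2 = 1.6606 / 9.7371 = 0.171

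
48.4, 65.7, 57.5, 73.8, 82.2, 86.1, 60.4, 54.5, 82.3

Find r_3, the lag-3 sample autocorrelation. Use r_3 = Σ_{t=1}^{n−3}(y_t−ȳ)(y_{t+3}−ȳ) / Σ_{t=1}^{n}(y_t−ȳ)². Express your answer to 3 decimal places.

-0.205

Mean ȳ = (48.4 + 65.7 + 57.5 + 73.8 + 82.2 + 86.1 + 60.4 + 54.5 + 82.3)/9 = 67.8778
Σ(y_t−ȳ)(y_{t+3}−ȳ) = (-115.3517) + (-31.1906) + (-189.1062) + (-44.2851) + (-191.5995) + (262.8049) = -308.7281
Denominator Σ(y_t−ȳ)² = 1506.9556
r_3 = -308.7281 / 1506.9556 = -0.205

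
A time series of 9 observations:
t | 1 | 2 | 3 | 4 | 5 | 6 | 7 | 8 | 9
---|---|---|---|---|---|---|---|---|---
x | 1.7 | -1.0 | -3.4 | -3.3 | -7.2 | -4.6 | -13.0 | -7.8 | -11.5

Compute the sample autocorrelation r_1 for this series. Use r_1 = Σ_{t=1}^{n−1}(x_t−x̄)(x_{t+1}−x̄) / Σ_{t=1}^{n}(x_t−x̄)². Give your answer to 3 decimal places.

Mean x̄ = (1.7 − 1.0 − 3.4 − 3.3 − 7.2 − 4.6 − 13.0 − 7.8 − 11.5)/9 = -5.5667
Numerator Σ_{t=1}^{8}(x_t−x̄)(x_{t+1}−x̄) = 65.3756
Denominator Σ(x_t−x̄)² = 182.5400
r_1 = 65.3756 / 182.5400 = 0.358

0.358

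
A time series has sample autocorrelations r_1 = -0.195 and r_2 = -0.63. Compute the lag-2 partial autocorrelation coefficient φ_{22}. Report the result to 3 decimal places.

φ_{22} = (r_2 − r_1²) / (1 − r_1²)
r_1² = (-0.195)² = 0.038025
Numerator = -0.63 − 0.0380 = -0.6680; denominator = 1 − 0.0380 = 0.9620
φ_{22} = -0.6680 / 0.9620 = -0.694

-0.694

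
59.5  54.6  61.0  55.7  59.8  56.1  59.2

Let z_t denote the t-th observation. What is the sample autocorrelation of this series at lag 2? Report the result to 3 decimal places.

Mean z̄ = (59.5 + 54.6 + 61.0 + 55.7 + 59.8 + 56.1 + 59.2)/7 = 57.9857
Deviations from mean: 1.5143, -3.3857, 3.0143, -2.2857, 1.8143, -1.8857, 1.2143
Σ(z_t−z̄)(z_{t+2}−z̄) = (4.5645) + (7.7388) + (5.4688) + (4.3102) + (2.2031) = 24.2853
Denominator Σ(z_t−z̄)² = 36.3886
r_2 = 24.2853 / 36.3886 = 0.667

0.667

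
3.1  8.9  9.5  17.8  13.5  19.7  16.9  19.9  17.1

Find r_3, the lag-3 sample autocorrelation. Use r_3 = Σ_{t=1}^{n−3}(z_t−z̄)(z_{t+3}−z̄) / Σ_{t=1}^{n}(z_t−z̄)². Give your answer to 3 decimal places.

Mean z̄ = (3.1 + 8.9 + 9.5 + 17.8 + 13.5 + 19.7 + 16.9 + 19.9 + 17.1)/9 = 14.0444
Numerator Σ_{t=1}^{6}(z_t−z̄)(z_{t+3}−z̄) = -39.1859
Denominator Σ(z_t−z̄)² = 265.0622
r_3 = -39.1859 / 265.0622 = -0.148

-0.148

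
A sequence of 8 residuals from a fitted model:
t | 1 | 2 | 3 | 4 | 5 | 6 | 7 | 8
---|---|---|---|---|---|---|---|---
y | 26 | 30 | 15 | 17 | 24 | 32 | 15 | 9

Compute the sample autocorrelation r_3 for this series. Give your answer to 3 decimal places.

-0.152

Mean ȳ = (26 + 30 + 15 + 17 + 24 + 32 + 15 + 9)/8 = 21.0000
Deviations from mean: 5.0000, 9.0000, -6.0000, -4.0000, 3.0000, 11.0000, -6.0000, -12.0000
Numerator Σ_{t=1}^{5}(y_t−ȳ)(y_{t+3}−ȳ) = -71.0000
Denominator Σ(y_t−ȳ)² = 468.0000
r_3 = -71.0000 / 468.0000 = -0.152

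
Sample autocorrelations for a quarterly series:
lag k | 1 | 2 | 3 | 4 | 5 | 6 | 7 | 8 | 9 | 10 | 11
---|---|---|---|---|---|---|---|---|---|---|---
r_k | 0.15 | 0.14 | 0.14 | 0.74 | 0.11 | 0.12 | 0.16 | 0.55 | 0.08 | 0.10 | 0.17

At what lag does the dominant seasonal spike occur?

The largest autocorrelation is r_4 = 0.74, with a weaker echo at lag 8 (0.55); the remaining lags stay at or below 0.17.
The dominant spike at lag 4 indicates a seasonal period of 4.

4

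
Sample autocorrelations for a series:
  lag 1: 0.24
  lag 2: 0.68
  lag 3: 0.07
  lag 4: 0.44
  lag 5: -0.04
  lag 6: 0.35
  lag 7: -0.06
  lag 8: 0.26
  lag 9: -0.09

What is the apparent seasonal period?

2

The largest autocorrelation is r_2 = 0.68, with weaker echoes at lags 4 (0.44), 6 (0.35) and 8 (0.26); the remaining lags stay at or below 0.24.
The dominant spike at lag 2 indicates a seasonal period of 2.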